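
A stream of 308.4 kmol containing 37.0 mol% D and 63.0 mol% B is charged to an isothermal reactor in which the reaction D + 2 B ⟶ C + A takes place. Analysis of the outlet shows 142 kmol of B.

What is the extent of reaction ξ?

For B: n = n₀ − 2ξ → 142 = 194.3 − 2ξ, giving ξ = 26.15 kmol.
Outlet amounts (n = n₀ + ν ξ):
  D: 114.1 − 1(26.15) = 87.96
  B: 194.3 − 2(26.15) = 142
  C: 0 + 1(26.15) = 26.15
  A: 0 + 1(26.15) = 26.15

ξ = 26.1 kmol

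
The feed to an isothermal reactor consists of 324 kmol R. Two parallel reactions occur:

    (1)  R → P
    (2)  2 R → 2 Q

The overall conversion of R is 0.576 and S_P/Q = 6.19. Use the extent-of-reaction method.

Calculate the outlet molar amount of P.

161 kmol

Conversion of R: R consumed = 0.576 × 324 = 186.6 kmol = 1ξ₁ + 2ξ₂.
Selectivity: 1ξ₁ / (2ξ₂) = 6.19 → ξ₁ = 12.38 ξ₂.
Substitute: (1·12.38 + 2) ξ₂ = 186.6 → ξ₂ = 12.98 kmol, ξ₁ = 160.7 kmol.
Outlet amounts (n = n₀ + Σ ν·ξ):
  R: 324 − 1(160.7) − 2(12.98) = 137.4
  P: 0 + 1(160.7) = 160.7
  Q: 0 + 2(12.98) = 25.96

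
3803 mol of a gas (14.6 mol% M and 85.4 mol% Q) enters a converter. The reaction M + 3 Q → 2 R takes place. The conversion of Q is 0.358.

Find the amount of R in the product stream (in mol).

Q reacted = 0.358 × 3248 = 1163 mol; ν_Q = −3, so ξ = 1163/3 = 387.6 mol.
Outlet amounts (n = n₀ + ν ξ):
  M: 555.2 − 1(387.6) = 167.7
  Q: 3248 − 3(387.6) = 2085
  R: 0 + 2(387.6) = 775.1

775 mol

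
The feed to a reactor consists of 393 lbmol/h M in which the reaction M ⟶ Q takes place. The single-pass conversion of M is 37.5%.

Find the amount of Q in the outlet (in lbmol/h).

M reacted = 0.375 × 393 = 147.4 lbmol/h; ν_M = −1, so ξ = 147.4/1 = 147.4 lbmol/h.
Outlet amounts (n = n₀ + ν ξ):
  M: 393 − 1(147.4) = 245.6
  Q: 0 + 1(147.4) = 147.4

147 lbmol/h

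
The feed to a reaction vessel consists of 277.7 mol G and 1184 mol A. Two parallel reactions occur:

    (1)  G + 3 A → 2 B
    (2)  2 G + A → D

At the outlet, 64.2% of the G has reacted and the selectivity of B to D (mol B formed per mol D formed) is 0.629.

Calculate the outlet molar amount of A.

Conversion of G: G consumed = 0.642 × 277.7 = 178.3 mol = 1ξ₁ + 2ξ₂.
Selectivity: 2ξ₁ / (1ξ₂) = 0.629 → ξ₁ = 0.3145 ξ₂.
Substitute: (1·0.3145 + 2) ξ₂ = 178.3 → ξ₂ = 77.03 mol, ξ₁ = 24.23 mol.
Outlet amounts (n = n₀ + Σ ν·ξ):
  G: 277.7 − 1(24.23) − 2(77.03) = 99.42
  A: 1184 − 3(24.23) − 1(77.03) = 1034
  B: 0 + 2(24.23) = 48.45
  D: 0 + 1(77.03) = 77.03

1030 mol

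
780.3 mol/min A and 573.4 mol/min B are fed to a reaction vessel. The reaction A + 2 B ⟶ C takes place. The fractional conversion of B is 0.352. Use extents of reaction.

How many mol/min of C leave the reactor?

101 mol/min

B reacted = 0.352 × 573.4 = 201.8 mol/min; ν_B = −2, so ξ = 201.8/2 = 100.9 mol/min.
Outlet amounts (n = n₀ + ν ξ):
  A: 780.3 − 1(100.9) = 679.4
  B: 573.4 − 2(100.9) = 371.6
  C: 0 + 1(100.9) = 100.9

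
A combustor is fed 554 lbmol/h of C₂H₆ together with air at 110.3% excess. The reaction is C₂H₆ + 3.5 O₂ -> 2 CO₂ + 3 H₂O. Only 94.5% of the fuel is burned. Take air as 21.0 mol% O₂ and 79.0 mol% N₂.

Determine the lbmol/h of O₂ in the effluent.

2250 lbmol/h

Stoichiometric O₂ = 3.5 × 554 = 1939 lbmol/h; O₂ fed = 1939 × 2.103 = 4078 lbmol/h.
N₂ fed = 4078 × 79/21 = 15340 lbmol/h.
Fuel reacted = 0.945 × 554 → ξ = 523.5 lbmol/h.
Outlet (n = n₀ + ν ξ):
  C₂H₆: 554 − 1(523.5) = 30.47
  O₂: 4078 − 3.5(523.5) = 2245
  N₂: 15340 (inert)
  CO₂: 0 + 2(523.5) = 1047
  H₂O: 0 + 3(523.5) = 1571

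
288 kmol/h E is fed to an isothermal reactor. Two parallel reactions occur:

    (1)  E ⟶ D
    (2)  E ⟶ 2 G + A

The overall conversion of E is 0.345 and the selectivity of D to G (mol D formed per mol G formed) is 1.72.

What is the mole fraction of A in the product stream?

Conversion of E: E consumed = 0.345 × 288 = 99.36 kmol/h = 1ξ₁ + 1ξ₂.
Selectivity: 1ξ₁ / (2ξ₂) = 1.72 → ξ₁ = 3.44 ξ₂.
Substitute: (1·3.44 + 1) ξ₂ = 99.36 → ξ₂ = 22.38 kmol/h, ξ₁ = 76.98 kmol/h.
Outlet amounts (n = n₀ + Σ ν·ξ):
  E: 288 − 1(76.98) − 1(22.38) = 188.6
  D: 0 + 1(76.98) = 76.98
  G: 0 + 2(22.38) = 44.76
  A: 0 + 1(22.38) = 22.38
Total out = 332.8 kmol/h; y_A = 22.38 / 332.8 = 0.06725.

0.0673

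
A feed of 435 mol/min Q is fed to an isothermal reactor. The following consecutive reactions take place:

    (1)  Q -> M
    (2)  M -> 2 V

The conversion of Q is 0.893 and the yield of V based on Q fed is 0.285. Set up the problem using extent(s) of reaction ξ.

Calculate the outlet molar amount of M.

Conversion of Q: Q consumed = 1ξ₁ = 0.893 × 435 → ξ₁ = 388.5 mol/min.
Yield of V: 2ξ₂ / 435 = 0.285 → ξ₂ = 61.99 mol/min.
Outlet amounts (n = n₀ + Σ ν·ξ):
  Q: 435 − 1(388.5) = 46.55
  M: 0 + 1(388.5) − 1(61.99) = 326.5
  V: 0 + 2(61.99) = 124

326 mol/min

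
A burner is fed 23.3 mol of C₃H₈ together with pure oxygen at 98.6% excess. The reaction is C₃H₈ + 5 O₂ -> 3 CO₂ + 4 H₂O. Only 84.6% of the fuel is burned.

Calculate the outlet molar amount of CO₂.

Stoichiometric O₂ = 5 × 23.3 = 116.5 mol; O₂ fed = 116.5 × 1.986 = 231.4 mol.
Fuel reacted = 0.846 × 23.3 → ξ = 19.71 mol.
Outlet (n = n₀ + ν ξ):
  C₃H₈: 23.3 − 1(19.71) = 3.588
  O₂: 231.4 − 5(19.71) = 132.8
  CO₂: 0 + 3(19.71) = 59.14
  H₂O: 0 + 4(19.71) = 78.85

59.1 mol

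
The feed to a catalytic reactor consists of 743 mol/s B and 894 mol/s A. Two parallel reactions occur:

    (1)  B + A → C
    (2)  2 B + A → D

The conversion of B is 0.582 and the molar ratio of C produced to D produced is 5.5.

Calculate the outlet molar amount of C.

Conversion of B: B consumed = 0.582 × 743 = 432.4 mol/s = 1ξ₁ + 2ξ₂.
Selectivity: 1ξ₁ / (1ξ₂) = 5.5 → ξ₁ = 5.5 ξ₂.
Substitute: (1·5.5 + 2) ξ₂ = 432.4 → ξ₂ = 57.66 mol/s, ξ₁ = 317.1 mol/s.
Outlet amounts (n = n₀ + Σ ν·ξ):
  B: 743 − 1(317.1) − 2(57.66) = 310.6
  A: 894 − 1(317.1) − 1(57.66) = 519.2
  C: 0 + 1(317.1) = 317.1
  D: 0 + 1(57.66) = 57.66

317 mol/s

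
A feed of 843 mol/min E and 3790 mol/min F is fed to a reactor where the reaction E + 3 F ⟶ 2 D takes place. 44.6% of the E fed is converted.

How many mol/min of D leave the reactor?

752 mol/min

E reacted = 0.446 × 843 = 376 mol/min; ν_E = −1, so ξ = 376/1 = 376 mol/min.
Outlet amounts (n = n₀ + ν ξ):
  E: 843 − 1(376) = 467
  F: 3790 − 3(376) = 2662
  D: 0 + 2(376) = 752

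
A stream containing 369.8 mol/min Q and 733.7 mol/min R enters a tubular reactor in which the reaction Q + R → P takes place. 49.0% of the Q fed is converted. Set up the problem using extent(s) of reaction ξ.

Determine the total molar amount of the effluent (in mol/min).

922 mol/min

Q reacted = 0.49 × 369.8 = 181.2 mol/min; ν_Q = −1, so ξ = 181.2/1 = 181.2 mol/min.
Outlet amounts (n = n₀ + ν ξ):
  Q: 369.8 − 1(181.2) = 188.6
  R: 733.7 − 1(181.2) = 552.5
  P: 0 + 1(181.2) = 181.2
Total out = 188.6 + 552.5 + 181.2 = 922.3 mol/min.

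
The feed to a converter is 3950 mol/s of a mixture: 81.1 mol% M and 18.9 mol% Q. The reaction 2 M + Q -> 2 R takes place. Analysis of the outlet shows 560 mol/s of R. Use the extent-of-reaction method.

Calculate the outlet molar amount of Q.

467 mol/s

For R: n = n₀ + 2ξ → 560 = 0 + 2ξ, giving ξ = 280 mol/s.
Outlet amounts (n = n₀ + ν ξ):
  M: 3203 − 2(280) = 2643
  Q: 746.5 − 1(280) = 466.5
  R: 0 + 2(280) = 560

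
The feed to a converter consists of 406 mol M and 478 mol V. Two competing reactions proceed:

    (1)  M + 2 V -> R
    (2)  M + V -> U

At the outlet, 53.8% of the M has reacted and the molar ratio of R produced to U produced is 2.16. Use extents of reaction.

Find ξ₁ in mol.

ξ₁ = 149 mol

Conversion of M: M consumed = 0.538 × 406 = 218.4 mol = 1ξ₁ + 1ξ₂.
Selectivity: 1ξ₁ / (1ξ₂) = 2.16 → ξ₁ = 2.16 ξ₂.
Substitute: (1·2.16 + 1) ξ₂ = 218.4 → ξ₂ = 69.12 mol, ξ₁ = 149.3 mol.
Outlet amounts (n = n₀ + Σ ν·ξ):
  M: 406 − 1(149.3) − 1(69.12) = 187.6
  V: 478 − 2(149.3) − 1(69.12) = 110.3
  R: 0 + 1(149.3) = 149.3
  U: 0 + 1(69.12) = 69.12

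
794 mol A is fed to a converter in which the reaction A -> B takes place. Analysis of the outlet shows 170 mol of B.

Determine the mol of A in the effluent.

624 mol

For B: n = n₀ + 1ξ → 170 = 0 + 1ξ, giving ξ = 170 mol.
Outlet amounts (n = n₀ + ν ξ):
  A: 794 − 1(170) = 624
  B: 0 + 1(170) = 170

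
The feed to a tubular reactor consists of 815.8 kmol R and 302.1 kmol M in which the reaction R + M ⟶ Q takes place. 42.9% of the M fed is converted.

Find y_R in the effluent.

0.694

M reacted = 0.429 × 302.1 = 129.6 kmol; ν_M = −1, so ξ = 129.6/1 = 129.6 kmol.
Outlet amounts (n = n₀ + ν ξ):
  R: 815.8 − 1(129.6) = 686.2
  M: 302.1 − 1(129.6) = 172.5
  Q: 0 + 1(129.6) = 129.6
Total out = 988.3 kmol; y_R = 686.2 / 988.3 = 0.6943.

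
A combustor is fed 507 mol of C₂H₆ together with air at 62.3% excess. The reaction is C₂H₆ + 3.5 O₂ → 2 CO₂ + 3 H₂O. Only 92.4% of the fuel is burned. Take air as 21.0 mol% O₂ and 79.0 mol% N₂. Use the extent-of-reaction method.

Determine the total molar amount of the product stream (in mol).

Stoichiometric O₂ = 3.5 × 507 = 1774 mol; O₂ fed = 1774 × 1.623 = 2880 mol.
N₂ fed = 2880 × 79/21 = 10830 mol.
Fuel reacted = 0.924 × 507 → ξ = 468.5 mol.
Outlet (n = n₀ + ν ξ):
  C₂H₆: 507 − 1(468.5) = 38.53
  O₂: 2880 − 3.5(468.5) = 1240
  N₂: 10830 (inert)
  CO₂: 0 + 2(468.5) = 936.9
  H₂O: 0 + 3(468.5) = 1405
Total out = 38.53 + 1240 + 10830 + 936.9 + 1405 = 14460 mol.

14500 mol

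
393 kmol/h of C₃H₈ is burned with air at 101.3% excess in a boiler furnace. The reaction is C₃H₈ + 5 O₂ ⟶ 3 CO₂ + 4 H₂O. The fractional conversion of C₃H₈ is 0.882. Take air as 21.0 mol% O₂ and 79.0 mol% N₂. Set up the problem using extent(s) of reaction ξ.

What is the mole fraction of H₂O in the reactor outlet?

0.0708

Stoichiometric O₂ = 5 × 393 = 1965 kmol/h; O₂ fed = 1965 × 2.013 = 3956 kmol/h.
N₂ fed = 3956 × 79/21 = 14880 kmol/h.
Fuel reacted = 0.882 × 393 → ξ = 346.6 kmol/h.
Outlet (n = n₀ + ν ξ):
  C₃H₈: 393 − 1(346.6) = 46.37
  O₂: 3956 − 5(346.6) = 2222
  N₂: 14880 (inert)
  CO₂: 0 + 3(346.6) = 1040
  H₂O: 0 + 4(346.6) = 1387
Total out = 19580 kmol/h; y_H₂O = 1387 / 19580 = 0.07083.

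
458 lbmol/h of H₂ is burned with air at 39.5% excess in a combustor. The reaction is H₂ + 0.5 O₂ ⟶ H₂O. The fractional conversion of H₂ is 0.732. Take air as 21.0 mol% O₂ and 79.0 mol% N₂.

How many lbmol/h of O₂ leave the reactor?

Stoichiometric O₂ = 0.5 × 458 = 229 lbmol/h; O₂ fed = 229 × 1.395 = 319.5 lbmol/h.
N₂ fed = 319.5 × 79/21 = 1202 lbmol/h.
Fuel reacted = 0.732 × 458 → ξ = 335.3 lbmol/h.
Outlet (n = n₀ + ν ξ):
  H₂: 458 − 1(335.3) = 122.7
  O₂: 319.5 − 0.5(335.3) = 151.8
  N₂: 1202 (inert)
  H₂O: 0 + 1(335.3) = 335.3

152 lbmol/h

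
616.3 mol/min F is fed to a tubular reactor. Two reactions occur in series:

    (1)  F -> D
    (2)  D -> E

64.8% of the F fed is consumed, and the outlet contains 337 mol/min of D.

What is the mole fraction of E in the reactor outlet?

Conversion of F: F consumed = 1ξ₁ = 0.648 × 616.3 → ξ₁ = 399.4 mol/min.
D balance: n_D = 0 + 1ξ₁ − 1ξ₂ = 337 → ξ₂ = (1·399.4 − 337)/1 = 62.36 mol/min.
Outlet amounts (n = n₀ + Σ ν·ξ):
  F: 616.3 − 1(399.4) = 216.9
  D: 0 + 1(399.4) − 1(62.36) = 337
  E: 0 + 1(62.36) = 62.36
Total out = 616.3 mol/min; y_E = 62.36 / 616.3 = 0.1012.

0.101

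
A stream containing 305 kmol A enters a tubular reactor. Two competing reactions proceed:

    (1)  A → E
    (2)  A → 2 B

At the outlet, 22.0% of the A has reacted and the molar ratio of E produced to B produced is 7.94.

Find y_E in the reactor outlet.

Conversion of A: A consumed = 0.22 × 305 = 67.1 kmol = 1ξ₁ + 1ξ₂.
Selectivity: 1ξ₁ / (2ξ₂) = 7.94 → ξ₁ = 15.88 ξ₂.
Substitute: (1·15.88 + 1) ξ₂ = 67.1 → ξ₂ = 3.975 kmol, ξ₁ = 63.12 kmol.
Outlet amounts (n = n₀ + Σ ν·ξ):
  A: 305 − 1(63.12) − 1(3.975) = 237.9
  E: 0 + 1(63.12) = 63.12
  B: 0 + 2(3.975) = 7.95
Total out = 309 kmol; y_E = 63.12 / 309 = 0.2043.

0.204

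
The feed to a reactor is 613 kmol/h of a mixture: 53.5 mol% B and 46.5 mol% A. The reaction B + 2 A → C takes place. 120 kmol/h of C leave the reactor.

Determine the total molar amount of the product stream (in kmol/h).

373 kmol/h

For C: n = n₀ + 1ξ → 120 = 0 + 1ξ, giving ξ = 120 kmol/h.
Outlet amounts (n = n₀ + ν ξ):
  B: 328 − 1(120) = 208
  A: 285 − 2(120) = 45.05
  C: 0 + 1(120) = 120
Total out = 208 + 45.05 + 120 = 373 kmol/h.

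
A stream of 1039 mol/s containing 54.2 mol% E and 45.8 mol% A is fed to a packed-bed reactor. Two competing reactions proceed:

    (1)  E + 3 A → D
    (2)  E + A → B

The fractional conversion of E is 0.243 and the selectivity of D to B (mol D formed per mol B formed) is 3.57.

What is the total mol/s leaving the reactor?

Conversion of E: E consumed = 0.243 × 563.1 = 136.8 mol/s = 1ξ₁ + 1ξ₂.
Selectivity: 1ξ₁ / (1ξ₂) = 3.57 → ξ₁ = 3.57 ξ₂.
Substitute: (1·3.57 + 1) ξ₂ = 136.8 → ξ₂ = 29.94 mol/s, ξ₁ = 106.9 mol/s.
Outlet amounts (n = n₀ + Σ ν·ξ):
  E: 563.1 − 1(106.9) − 1(29.94) = 426.3
  A: 475.9 − 3(106.9) − 1(29.94) = 125.2
  D: 0 + 1(106.9) = 106.9
  B: 0 + 1(29.94) = 29.94
Total out = 426.3 + 125.2 + 106.9 + 29.94 = 688.4 mol/s.

688 mol/s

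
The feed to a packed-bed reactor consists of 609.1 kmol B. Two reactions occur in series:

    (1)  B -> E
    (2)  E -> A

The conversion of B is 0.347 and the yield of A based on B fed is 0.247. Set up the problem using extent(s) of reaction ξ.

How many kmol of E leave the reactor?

60.9 kmol

Conversion of B: B consumed = 1ξ₁ = 0.347 × 609.1 → ξ₁ = 211.4 kmol.
Yield of A: 1ξ₂ / 609.1 = 0.247 → ξ₂ = 150.4 kmol.
Outlet amounts (n = n₀ + Σ ν·ξ):
  B: 609.1 − 1(211.4) = 397.7
  E: 0 + 1(211.4) − 1(150.4) = 60.91
  A: 0 + 1(150.4) = 150.4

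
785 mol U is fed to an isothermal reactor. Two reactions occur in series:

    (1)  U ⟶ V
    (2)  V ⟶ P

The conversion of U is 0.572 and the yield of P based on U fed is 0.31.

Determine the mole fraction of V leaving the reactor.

0.262

Conversion of U: U consumed = 1ξ₁ = 0.572 × 785 → ξ₁ = 449 mol.
Yield of P: 1ξ₂ / 785 = 0.31 → ξ₂ = 243.3 mol.
Outlet amounts (n = n₀ + Σ ν·ξ):
  U: 785 − 1(449) = 336
  V: 0 + 1(449) − 1(243.3) = 205.7
  P: 0 + 1(243.3) = 243.3
Total out = 785 mol; y_V = 205.7 / 785 = 0.262.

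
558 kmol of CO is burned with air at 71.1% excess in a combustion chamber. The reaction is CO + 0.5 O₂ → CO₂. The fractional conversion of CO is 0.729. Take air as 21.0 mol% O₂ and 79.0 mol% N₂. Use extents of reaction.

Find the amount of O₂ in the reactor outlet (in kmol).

274 kmol

Stoichiometric O₂ = 0.5 × 558 = 279 kmol; O₂ fed = 279 × 1.711 = 477.4 kmol.
N₂ fed = 477.4 × 79/21 = 1796 kmol.
Fuel reacted = 0.729 × 558 → ξ = 406.8 kmol.
Outlet (n = n₀ + ν ξ):
  CO: 558 − 1(406.8) = 151.2
  O₂: 477.4 − 0.5(406.8) = 274
  N₂: 1796 (inert)
  CO₂: 0 + 1(406.8) = 406.8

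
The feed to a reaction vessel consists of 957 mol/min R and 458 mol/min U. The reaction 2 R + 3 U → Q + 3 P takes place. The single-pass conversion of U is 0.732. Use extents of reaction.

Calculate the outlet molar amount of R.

733 mol/min

U reacted = 0.732 × 458 = 335.3 mol/min; ν_U = −3, so ξ = 335.3/3 = 111.8 mol/min.
Outlet amounts (n = n₀ + ν ξ):
  R: 957 − 2(111.8) = 733.5
  U: 458 − 3(111.8) = 122.7
  Q: 0 + 1(111.8) = 111.8
  P: 0 + 3(111.8) = 335.3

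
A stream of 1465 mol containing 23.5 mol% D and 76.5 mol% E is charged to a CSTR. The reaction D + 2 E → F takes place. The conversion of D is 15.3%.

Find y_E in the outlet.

0.747

D reacted = 0.153 × 344.3 = 52.67 mol; ν_D = −1, so ξ = 52.67/1 = 52.67 mol.
Outlet amounts (n = n₀ + ν ξ):
  D: 344.3 − 1(52.67) = 291.6
  E: 1121 − 2(52.67) = 1015
  F: 0 + 1(52.67) = 52.67
Total out = 1360 mol; y_E = 1015 / 1360 = 0.7468.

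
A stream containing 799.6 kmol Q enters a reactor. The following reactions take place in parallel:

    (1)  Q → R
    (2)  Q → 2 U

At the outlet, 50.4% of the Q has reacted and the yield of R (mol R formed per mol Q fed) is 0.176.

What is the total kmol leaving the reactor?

1060 kmol

Yield of R: 1ξ₁ / 799.6 = 0.176 → ξ₁ = 140.7 kmol.
Conversion of Q: 1ξ₁ + 1ξ₂ = 0.504 × 799.6 = 403 → ξ₂ = 262.3 kmol.
Outlet amounts (n = n₀ + Σ ν·ξ):
  Q: 799.6 − 1(140.7) − 1(262.3) = 396.6
  R: 0 + 1(140.7) = 140.7
  U: 0 + 2(262.3) = 524.5
Total out = 396.6 + 140.7 + 524.5 = 1062 kmol.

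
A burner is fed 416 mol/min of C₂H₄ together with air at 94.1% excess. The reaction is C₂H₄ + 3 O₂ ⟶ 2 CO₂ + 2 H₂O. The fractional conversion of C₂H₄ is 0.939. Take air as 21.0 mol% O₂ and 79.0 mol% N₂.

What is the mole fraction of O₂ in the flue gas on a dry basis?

Stoichiometric O₂ = 3 × 416 = 1248 mol/min; O₂ fed = 1248 × 1.941 = 2422 mol/min.
N₂ fed = 2422 × 79/21 = 9113 mol/min.
Fuel reacted = 0.939 × 416 → ξ = 390.6 mol/min.
Outlet (n = n₀ + ν ξ):
  C₂H₄: 416 − 1(390.6) = 25.38
  O₂: 2422 − 3(390.6) = 1250
  N₂: 9113 (inert)
  CO₂: 0 + 2(390.6) = 781.2
  H₂O: 0 + 2(390.6) = 781.2
Dry total = 11170 mol/min; y_O₂ (dry) = 1250 / 11170 = 0.112.

0.112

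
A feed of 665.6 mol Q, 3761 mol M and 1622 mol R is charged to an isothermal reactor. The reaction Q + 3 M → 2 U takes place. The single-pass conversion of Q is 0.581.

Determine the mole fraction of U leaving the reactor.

Q reacted = 0.581 × 665.6 = 386.7 mol; ν_Q = −1, so ξ = 386.7/1 = 386.7 mol.
Outlet amounts (n = n₀ + ν ξ):
  Q: 665.6 − 1(386.7) = 278.9
  M: 3761 − 3(386.7) = 2601
  U: 0 + 2(386.7) = 773.4
  R: 1622 (inert)
Total out = 5275 mol; y_U = 773.4 / 5275 = 0.1466.

0.147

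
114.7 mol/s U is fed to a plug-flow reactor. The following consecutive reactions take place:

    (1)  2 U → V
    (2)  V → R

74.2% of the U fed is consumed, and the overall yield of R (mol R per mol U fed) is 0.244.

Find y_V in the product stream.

0.202

Conversion of U: U consumed = 2ξ₁ = 0.742 × 114.7 → ξ₁ = 42.55 mol/s.
Yield of R: 1ξ₂ / 114.7 = 0.244 → ξ₂ = 27.99 mol/s.
Outlet amounts (n = n₀ + Σ ν·ξ):
  U: 114.7 − 2(42.55) = 29.59
  V: 0 + 1(42.55) − 1(27.99) = 14.57
  R: 0 + 1(27.99) = 27.99
Total out = 72.15 mol/s; y_V = 14.57 / 72.15 = 0.2019.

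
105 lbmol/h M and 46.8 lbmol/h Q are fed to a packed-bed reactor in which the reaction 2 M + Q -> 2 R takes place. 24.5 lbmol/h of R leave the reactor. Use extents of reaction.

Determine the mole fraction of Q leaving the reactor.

For R: n = n₀ + 2ξ → 24.5 = 0 + 2ξ, giving ξ = 12.25 lbmol/h.
Outlet amounts (n = n₀ + ν ξ):
  M: 105 − 2(12.25) = 80.5
  Q: 46.8 − 1(12.25) = 34.55
  R: 0 + 2(12.25) = 24.5
Total out = 139.6 lbmol/h; y_Q = 34.55 / 139.6 = 0.2476.

0.248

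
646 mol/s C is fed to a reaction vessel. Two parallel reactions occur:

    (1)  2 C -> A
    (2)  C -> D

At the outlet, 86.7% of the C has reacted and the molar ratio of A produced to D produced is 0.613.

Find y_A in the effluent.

0.314

Conversion of C: C consumed = 0.867 × 646 = 560.1 mol/s = 2ξ₁ + 1ξ₂.
Selectivity: 1ξ₁ / (1ξ₂) = 0.613 → ξ₁ = 0.613 ξ₂.
Substitute: (2·0.613 + 1) ξ₂ = 560.1 → ξ₂ = 251.6 mol/s, ξ₁ = 154.2 mol/s.
Outlet amounts (n = n₀ + Σ ν·ξ):
  C: 646 − 2(154.2) − 1(251.6) = 85.92
  A: 0 + 1(154.2) = 154.2
  D: 0 + 1(251.6) = 251.6
Total out = 491.8 mol/s; y_A = 154.2 / 491.8 = 0.3136.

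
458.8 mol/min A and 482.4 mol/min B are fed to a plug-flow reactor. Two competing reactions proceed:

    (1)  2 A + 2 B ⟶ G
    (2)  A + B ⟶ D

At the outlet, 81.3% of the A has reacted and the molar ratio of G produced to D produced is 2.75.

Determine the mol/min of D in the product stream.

Conversion of A: A consumed = 0.813 × 458.8 = 373 mol/min = 2ξ₁ + 1ξ₂.
Selectivity: 1ξ₁ / (1ξ₂) = 2.75 → ξ₁ = 2.75 ξ₂.
Substitute: (2·2.75 + 1) ξ₂ = 373 → ξ₂ = 57.39 mol/min, ξ₁ = 157.8 mol/min.
Outlet amounts (n = n₀ + Σ ν·ξ):
  A: 458.8 − 2(157.8) − 1(57.39) = 85.8
  B: 482.4 − 2(157.8) − 1(57.39) = 109.4
  G: 0 + 1(157.8) = 157.8
  D: 0 + 1(57.39) = 57.39

57.4 mol/min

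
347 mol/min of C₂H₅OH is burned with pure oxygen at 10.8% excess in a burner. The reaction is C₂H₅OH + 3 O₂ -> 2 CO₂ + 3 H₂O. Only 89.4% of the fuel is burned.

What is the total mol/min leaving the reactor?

Stoichiometric O₂ = 3 × 347 = 1041 mol/min; O₂ fed = 1041 × 1.108 = 1153 mol/min.
Fuel reacted = 0.894 × 347 → ξ = 310.2 mol/min.
Outlet (n = n₀ + ν ξ):
  C₂H₅OH: 347 − 1(310.2) = 36.78
  O₂: 1153 − 3(310.2) = 222.8
  CO₂: 0 + 2(310.2) = 620.4
  H₂O: 0 + 3(310.2) = 930.7
Total out = 36.78 + 222.8 + 620.4 + 930.7 = 1811 mol/min.

1810 mol/min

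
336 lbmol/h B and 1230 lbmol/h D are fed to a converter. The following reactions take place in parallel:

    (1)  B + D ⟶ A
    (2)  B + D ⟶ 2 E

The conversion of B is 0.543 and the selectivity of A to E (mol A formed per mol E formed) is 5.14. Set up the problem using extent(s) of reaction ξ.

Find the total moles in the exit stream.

1400 lbmol/h

Conversion of B: B consumed = 0.543 × 336 = 182.4 lbmol/h = 1ξ₁ + 1ξ₂.
Selectivity: 1ξ₁ / (2ξ₂) = 5.14 → ξ₁ = 10.28 ξ₂.
Substitute: (1·10.28 + 1) ξ₂ = 182.4 → ξ₂ = 16.17 lbmol/h, ξ₁ = 166.3 lbmol/h.
Outlet amounts (n = n₀ + Σ ν·ξ):
  B: 336 − 1(166.3) − 1(16.17) = 153.6
  D: 1230 − 1(166.3) − 1(16.17) = 1048
  A: 0 + 1(166.3) = 166.3
  E: 0 + 2(16.17) = 32.35
Total out = 153.6 + 1048 + 166.3 + 32.35 = 1400 lbmol/h.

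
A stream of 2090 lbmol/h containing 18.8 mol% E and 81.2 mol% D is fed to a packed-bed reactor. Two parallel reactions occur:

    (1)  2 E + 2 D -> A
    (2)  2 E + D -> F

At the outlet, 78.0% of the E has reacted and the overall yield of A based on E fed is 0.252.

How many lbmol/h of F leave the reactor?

54.2 lbmol/h

Yield of A: 1ξ₁ / 392.9 = 0.252 → ξ₁ = 99.02 lbmol/h.
Conversion of E: 2ξ₁ + 2ξ₂ = 0.78 × 392.9 = 306.5 → ξ₂ = 54.22 lbmol/h.
Outlet amounts (n = n₀ + Σ ν·ξ):
  E: 392.9 − 2(99.02) − 2(54.22) = 86.44
  D: 1697 − 2(99.02) − 1(54.22) = 1445
  A: 0 + 1(99.02) = 99.02
  F: 0 + 1(54.22) = 54.22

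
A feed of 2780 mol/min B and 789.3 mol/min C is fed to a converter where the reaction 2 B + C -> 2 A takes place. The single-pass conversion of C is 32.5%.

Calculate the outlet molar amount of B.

C reacted = 0.325 × 789.3 = 256.5 mol/min; ν_C = −1, so ξ = 256.5/1 = 256.5 mol/min.
Outlet amounts (n = n₀ + ν ξ):
  B: 2780 − 2(256.5) = 2267
  C: 789.3 − 1(256.5) = 532.8
  A: 0 + 2(256.5) = 513

2270 mol/min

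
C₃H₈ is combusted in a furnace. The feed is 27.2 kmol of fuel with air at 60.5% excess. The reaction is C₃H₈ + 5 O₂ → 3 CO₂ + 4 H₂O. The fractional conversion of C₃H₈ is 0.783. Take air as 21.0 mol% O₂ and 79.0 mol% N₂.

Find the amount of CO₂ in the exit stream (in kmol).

63.9 kmol

Stoichiometric O₂ = 5 × 27.2 = 136 kmol; O₂ fed = 136 × 1.605 = 218.3 kmol.
N₂ fed = 218.3 × 79/21 = 821.1 kmol.
Fuel reacted = 0.783 × 27.2 → ξ = 21.3 kmol.
Outlet (n = n₀ + ν ξ):
  C₃H₈: 27.2 − 1(21.3) = 5.902
  O₂: 218.3 − 5(21.3) = 111.8
  N₂: 821.1 (inert)
  CO₂: 0 + 3(21.3) = 63.89
  H₂O: 0 + 4(21.3) = 85.19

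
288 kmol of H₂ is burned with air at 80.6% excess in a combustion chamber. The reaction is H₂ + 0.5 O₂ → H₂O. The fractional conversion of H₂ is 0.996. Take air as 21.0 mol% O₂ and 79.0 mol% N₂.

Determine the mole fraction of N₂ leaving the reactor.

Stoichiometric O₂ = 0.5 × 288 = 144 kmol; O₂ fed = 144 × 1.806 = 260.1 kmol.
N₂ fed = 260.1 × 79/21 = 978.3 kmol.
Fuel reacted = 0.996 × 288 → ξ = 286.8 kmol.
Outlet (n = n₀ + ν ξ):
  H₂: 288 − 1(286.8) = 1.152
  O₂: 260.1 − 0.5(286.8) = 116.6
  N₂: 978.3 (inert)
  H₂O: 0 + 1(286.8) = 286.8
Total out = 1383 kmol; y_N₂ = 978.3 / 1383 = 0.7074.

0.707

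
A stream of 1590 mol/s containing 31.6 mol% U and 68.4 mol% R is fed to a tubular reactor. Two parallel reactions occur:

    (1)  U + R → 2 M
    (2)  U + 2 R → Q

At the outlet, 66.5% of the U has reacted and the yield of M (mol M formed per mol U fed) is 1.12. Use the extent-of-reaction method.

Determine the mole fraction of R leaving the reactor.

0.472

Yield of M: 2ξ₁ / 502.4 = 1.12 → ξ₁ = 281.4 mol/s.
Conversion of U: 1ξ₁ + 1ξ₂ = 0.665 × 502.4 = 334.1 → ξ₂ = 52.76 mol/s.
Outlet amounts (n = n₀ + Σ ν·ξ):
  U: 502.4 − 1(281.4) − 1(52.76) = 168.3
  R: 1088 − 1(281.4) − 2(52.76) = 700.7
  M: 0 + 2(281.4) = 562.7
  Q: 0 + 1(52.76) = 52.76
Total out = 1484 mol/s; y_R = 700.7 / 1484 = 0.472.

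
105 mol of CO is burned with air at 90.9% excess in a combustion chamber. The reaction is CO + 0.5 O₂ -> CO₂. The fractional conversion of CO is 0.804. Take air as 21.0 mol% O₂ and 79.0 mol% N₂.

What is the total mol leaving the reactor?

540 mol

Stoichiometric O₂ = 0.5 × 105 = 52.5 mol; O₂ fed = 52.5 × 1.909 = 100.2 mol.
N₂ fed = 100.2 × 79/21 = 377 mol.
Fuel reacted = 0.804 × 105 → ξ = 84.42 mol.
Outlet (n = n₀ + ν ξ):
  CO: 105 − 1(84.42) = 20.58
  O₂: 100.2 − 0.5(84.42) = 58.01
  N₂: 377 (inert)
  CO₂: 0 + 1(84.42) = 84.42
Total out = 20.58 + 58.01 + 377 + 84.42 = 540 mol.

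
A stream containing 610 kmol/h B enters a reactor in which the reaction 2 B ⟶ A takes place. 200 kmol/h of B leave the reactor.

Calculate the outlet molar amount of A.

For B: n = n₀ − 2ξ → 200 = 610 − 2ξ, giving ξ = 205 kmol/h.
Outlet amounts (n = n₀ + ν ξ):
  B: 610 − 2(205) = 200
  A: 0 + 1(205) = 205

205 kmol/h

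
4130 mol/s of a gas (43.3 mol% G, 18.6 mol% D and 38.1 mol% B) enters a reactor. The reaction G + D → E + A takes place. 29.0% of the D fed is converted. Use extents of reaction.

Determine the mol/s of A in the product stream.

223 mol/s

D reacted = 0.29 × 768.2 = 222.8 mol/s; ν_D = −1, so ξ = 222.8/1 = 222.8 mol/s.
Outlet amounts (n = n₀ + ν ξ):
  G: 1788 − 1(222.8) = 1566
  D: 768.2 − 1(222.8) = 545.4
  E: 0 + 1(222.8) = 222.8
  A: 0 + 1(222.8) = 222.8
  B: 1574 (inert)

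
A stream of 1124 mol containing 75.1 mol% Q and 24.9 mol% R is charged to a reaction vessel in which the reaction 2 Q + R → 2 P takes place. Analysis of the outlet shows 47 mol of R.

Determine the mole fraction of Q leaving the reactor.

For R: n = n₀ − 1ξ → 47 = 279.9 − 1ξ, giving ξ = 232.9 mol.
Outlet amounts (n = n₀ + ν ξ):
  Q: 844.1 − 2(232.9) = 378.4
  R: 279.9 − 1(232.9) = 47
  P: 0 + 2(232.9) = 465.8
Total out = 891.1 mol; y_Q = 378.4 / 891.1 = 0.4246.

0.425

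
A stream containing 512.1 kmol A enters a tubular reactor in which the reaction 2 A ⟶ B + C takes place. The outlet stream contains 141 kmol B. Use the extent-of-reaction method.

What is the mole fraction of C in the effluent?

For B: n = n₀ + 1ξ → 141 = 0 + 1ξ, giving ξ = 141 kmol.
Outlet amounts (n = n₀ + ν ξ):
  A: 512.1 − 2(141) = 230.1
  B: 0 + 1(141) = 141
  C: 0 + 1(141) = 141
Total out = 512.1 kmol; y_C = 141 / 512.1 = 0.2753.

0.275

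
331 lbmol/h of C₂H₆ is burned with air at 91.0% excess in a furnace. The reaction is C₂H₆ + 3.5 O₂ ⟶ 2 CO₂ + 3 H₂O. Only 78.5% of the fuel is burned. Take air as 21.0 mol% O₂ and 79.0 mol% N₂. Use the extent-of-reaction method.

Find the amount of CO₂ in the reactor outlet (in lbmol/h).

520 lbmol/h

Stoichiometric O₂ = 3.5 × 331 = 1158 lbmol/h; O₂ fed = 1158 × 1.910 = 2213 lbmol/h.
N₂ fed = 2213 × 79/21 = 8324 lbmol/h.
Fuel reacted = 0.785 × 331 → ξ = 259.8 lbmol/h.
Outlet (n = n₀ + ν ξ):
  C₂H₆: 331 − 1(259.8) = 71.16
  O₂: 2213 − 3.5(259.8) = 1303
  N₂: 8324 (inert)
  CO₂: 0 + 2(259.8) = 519.7
  H₂O: 0 + 3(259.8) = 779.5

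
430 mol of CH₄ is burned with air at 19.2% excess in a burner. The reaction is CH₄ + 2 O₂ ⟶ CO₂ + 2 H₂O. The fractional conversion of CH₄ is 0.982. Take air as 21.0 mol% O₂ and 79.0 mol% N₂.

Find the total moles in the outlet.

Stoichiometric O₂ = 2 × 430 = 860 mol; O₂ fed = 860 × 1.192 = 1025 mol.
N₂ fed = 1025 × 79/21 = 3856 mol.
Fuel reacted = 0.982 × 430 → ξ = 422.3 mol.
Outlet (n = n₀ + ν ξ):
  CH₄: 430 − 1(422.3) = 7.74
  O₂: 1025 − 2(422.3) = 180.6
  N₂: 3856 (inert)
  CO₂: 0 + 1(422.3) = 422.3
  H₂O: 0 + 2(422.3) = 844.5
Total out = 7.74 + 180.6 + 3856 + 422.3 + 844.5 = 5312 mol.

5310 mol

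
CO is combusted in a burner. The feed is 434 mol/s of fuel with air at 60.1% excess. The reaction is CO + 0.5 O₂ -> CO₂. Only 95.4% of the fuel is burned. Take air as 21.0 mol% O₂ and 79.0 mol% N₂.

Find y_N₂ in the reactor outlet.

0.695

Stoichiometric O₂ = 0.5 × 434 = 217 mol/s; O₂ fed = 217 × 1.601 = 347.4 mol/s.
N₂ fed = 347.4 × 79/21 = 1307 mol/s.
Fuel reacted = 0.954 × 434 → ξ = 414 mol/s.
Outlet (n = n₀ + ν ξ):
  CO: 434 − 1(414) = 19.96
  O₂: 347.4 − 0.5(414) = 140.4
  N₂: 1307 (inert)
  CO₂: 0 + 1(414) = 414
Total out = 1881 mol/s; y_N₂ = 1307 / 1881 = 0.6947.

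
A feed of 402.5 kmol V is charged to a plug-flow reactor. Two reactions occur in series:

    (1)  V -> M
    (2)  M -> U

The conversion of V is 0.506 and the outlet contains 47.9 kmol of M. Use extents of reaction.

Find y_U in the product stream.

0.387

Conversion of V: V consumed = 1ξ₁ = 0.506 × 402.5 → ξ₁ = 203.7 kmol.
M balance: n_M = 0 + 1ξ₁ − 1ξ₂ = 47.9 → ξ₂ = (1·203.7 − 47.9)/1 = 155.8 kmol.
Outlet amounts (n = n₀ + Σ ν·ξ):
  V: 402.5 − 1(203.7) = 198.8
  M: 0 + 1(203.7) − 1(155.8) = 47.9
  U: 0 + 1(155.8) = 155.8
Total out = 402.5 kmol; y_U = 155.8 / 402.5 = 0.387.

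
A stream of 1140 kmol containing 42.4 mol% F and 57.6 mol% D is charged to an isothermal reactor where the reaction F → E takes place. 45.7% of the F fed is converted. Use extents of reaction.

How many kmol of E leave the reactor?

221 kmol

F reacted = 0.457 × 483.4 = 220.9 kmol; ν_F = −1, so ξ = 220.9/1 = 220.9 kmol.
Outlet amounts (n = n₀ + ν ξ):
  F: 483.4 − 1(220.9) = 262.5
  E: 0 + 1(220.9) = 220.9
  D: 656.6 (inert)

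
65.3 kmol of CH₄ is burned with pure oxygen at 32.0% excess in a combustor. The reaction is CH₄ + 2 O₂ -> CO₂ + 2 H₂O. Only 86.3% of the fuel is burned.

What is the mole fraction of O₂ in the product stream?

Stoichiometric O₂ = 2 × 65.3 = 130.6 kmol; O₂ fed = 130.6 × 1.320 = 172.4 kmol.
Fuel reacted = 0.863 × 65.3 → ξ = 56.35 kmol.
Outlet (n = n₀ + ν ξ):
  CH₄: 65.3 − 1(56.35) = 8.946
  O₂: 172.4 − 2(56.35) = 59.68
  CO₂: 0 + 1(56.35) = 56.35
  H₂O: 0 + 2(56.35) = 112.7
Total out = 237.7 kmol; y_O₂ = 59.68 / 237.7 = 0.2511.

0.251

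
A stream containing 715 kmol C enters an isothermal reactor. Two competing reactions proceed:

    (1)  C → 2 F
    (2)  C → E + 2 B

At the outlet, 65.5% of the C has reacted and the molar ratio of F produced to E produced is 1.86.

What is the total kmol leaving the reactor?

Conversion of C: C consumed = 0.655 × 715 = 468.3 kmol = 1ξ₁ + 1ξ₂.
Selectivity: 2ξ₁ / (1ξ₂) = 1.86 → ξ₁ = 0.93 ξ₂.
Substitute: (1·0.93 + 1) ξ₂ = 468.3 → ξ₂ = 242.7 kmol, ξ₁ = 225.7 kmol.
Outlet amounts (n = n₀ + Σ ν·ξ):
  C: 715 − 1(225.7) − 1(242.7) = 246.7
  F: 0 + 2(225.7) = 451.3
  E: 0 + 1(242.7) = 242.7
  B: 0 + 2(242.7) = 485.3
Total out = 246.7 + 451.3 + 242.7 + 485.3 = 1426 kmol.

1430 kmol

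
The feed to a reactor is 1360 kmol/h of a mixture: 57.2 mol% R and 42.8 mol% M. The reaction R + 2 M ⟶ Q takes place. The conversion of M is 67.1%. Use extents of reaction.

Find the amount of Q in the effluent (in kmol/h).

195 kmol/h

M reacted = 0.671 × 582.1 = 390.6 kmol/h; ν_M = −2, so ξ = 390.6/2 = 195.3 kmol/h.
Outlet amounts (n = n₀ + ν ξ):
  R: 777.9 − 1(195.3) = 582.6
  M: 582.1 − 2(195.3) = 191.5
  Q: 0 + 1(195.3) = 195.3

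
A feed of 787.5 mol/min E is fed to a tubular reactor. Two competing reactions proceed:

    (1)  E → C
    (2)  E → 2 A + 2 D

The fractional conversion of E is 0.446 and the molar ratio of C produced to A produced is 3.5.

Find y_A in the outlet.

Conversion of E: E consumed = 0.446 × 787.5 = 351.2 mol/min = 1ξ₁ + 1ξ₂.
Selectivity: 1ξ₁ / (2ξ₂) = 3.5 → ξ₁ = 7 ξ₂.
Substitute: (1·7 + 1) ξ₂ = 351.2 → ξ₂ = 43.9 mol/min, ξ₁ = 307.3 mol/min.
Outlet amounts (n = n₀ + Σ ν·ξ):
  E: 787.5 − 1(307.3) − 1(43.9) = 436.3
  C: 0 + 1(307.3) = 307.3
  A: 0 + 2(43.9) = 87.81
  D: 0 + 2(43.9) = 87.81
Total out = 919.2 mol/min; y_A = 87.81 / 919.2 = 0.09552.

0.0955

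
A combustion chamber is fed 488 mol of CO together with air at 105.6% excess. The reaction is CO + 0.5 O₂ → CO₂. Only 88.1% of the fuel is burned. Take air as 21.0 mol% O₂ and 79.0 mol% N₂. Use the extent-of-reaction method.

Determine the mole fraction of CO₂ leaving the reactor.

0.162

Stoichiometric O₂ = 0.5 × 488 = 244 mol; O₂ fed = 244 × 2.056 = 501.7 mol.
N₂ fed = 501.7 × 79/21 = 1887 mol.
Fuel reacted = 0.881 × 488 → ξ = 429.9 mol.
Outlet (n = n₀ + ν ξ):
  CO: 488 − 1(429.9) = 58.07
  O₂: 501.7 − 0.5(429.9) = 286.7
  N₂: 1887 (inert)
  CO₂: 0 + 1(429.9) = 429.9
Total out = 2662 mol; y_CO₂ = 429.9 / 2662 = 0.1615.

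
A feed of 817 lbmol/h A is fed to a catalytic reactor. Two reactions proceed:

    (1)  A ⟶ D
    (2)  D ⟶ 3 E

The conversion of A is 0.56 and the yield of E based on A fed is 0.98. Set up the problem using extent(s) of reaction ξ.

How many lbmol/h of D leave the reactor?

191 lbmol/h

Conversion of A: A consumed = 1ξ₁ = 0.56 × 817 → ξ₁ = 457.5 lbmol/h.
Yield of E: 3ξ₂ / 817 = 0.98 → ξ₂ = 266.9 lbmol/h.
Outlet amounts (n = n₀ + Σ ν·ξ):
  A: 817 − 1(457.5) = 359.5
  D: 0 + 1(457.5) − 1(266.9) = 190.6
  E: 0 + 3(266.9) = 800.7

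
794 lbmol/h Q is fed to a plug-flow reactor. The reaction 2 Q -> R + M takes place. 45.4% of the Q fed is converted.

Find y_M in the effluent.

Q reacted = 0.454 × 794 = 360.5 lbmol/h; ν_Q = −2, so ξ = 360.5/2 = 180.2 lbmol/h.
Outlet amounts (n = n₀ + ν ξ):
  Q: 794 − 2(180.2) = 433.5
  R: 0 + 1(180.2) = 180.2
  M: 0 + 1(180.2) = 180.2
Total out = 794 lbmol/h; y_M = 180.2 / 794 = 0.227.

0.227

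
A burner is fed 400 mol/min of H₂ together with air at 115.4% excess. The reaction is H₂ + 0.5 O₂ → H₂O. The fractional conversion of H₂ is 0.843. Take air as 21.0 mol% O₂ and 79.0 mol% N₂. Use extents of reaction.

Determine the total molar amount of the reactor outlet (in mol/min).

Stoichiometric O₂ = 0.5 × 400 = 200 mol/min; O₂ fed = 200 × 2.154 = 430.8 mol/min.
N₂ fed = 430.8 × 79/21 = 1621 mol/min.
Fuel reacted = 0.843 × 400 → ξ = 337.2 mol/min.
Outlet (n = n₀ + ν ξ):
  H₂: 400 − 1(337.2) = 62.8
  O₂: 430.8 − 0.5(337.2) = 262.2
  N₂: 1621 (inert)
  H₂O: 0 + 1(337.2) = 337.2
Total out = 62.8 + 262.2 + 1621 + 337.2 = 2283 mol/min.

2280 mol/min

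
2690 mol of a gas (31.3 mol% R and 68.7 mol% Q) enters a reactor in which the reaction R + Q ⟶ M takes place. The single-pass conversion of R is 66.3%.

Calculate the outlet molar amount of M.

R reacted = 0.663 × 842 = 558.2 mol; ν_R = −1, so ξ = 558.2/1 = 558.2 mol.
Outlet amounts (n = n₀ + ν ξ):
  R: 842 − 1(558.2) = 283.7
  Q: 1848 − 1(558.2) = 1290
  M: 0 + 1(558.2) = 558.2

558 mol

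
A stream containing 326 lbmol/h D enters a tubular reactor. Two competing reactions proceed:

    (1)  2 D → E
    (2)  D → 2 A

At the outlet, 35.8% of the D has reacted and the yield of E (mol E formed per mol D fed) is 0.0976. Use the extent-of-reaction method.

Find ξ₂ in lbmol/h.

Yield of E: 1ξ₁ / 326 = 0.0976 → ξ₁ = 31.82 lbmol/h.
Conversion of D: 2ξ₁ + 1ξ₂ = 0.358 × 326 = 116.7 → ξ₂ = 53.07 lbmol/h.
Outlet amounts (n = n₀ + Σ ν·ξ):
  D: 326 − 2(31.82) − 1(53.07) = 209.3
  E: 0 + 1(31.82) = 31.82
  A: 0 + 2(53.07) = 106.1

ξ₂ = 53.1 lbmol/h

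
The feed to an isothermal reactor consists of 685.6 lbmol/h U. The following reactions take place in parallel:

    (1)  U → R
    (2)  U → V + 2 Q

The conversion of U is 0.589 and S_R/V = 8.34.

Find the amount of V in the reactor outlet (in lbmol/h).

Conversion of U: U consumed = 0.589 × 685.6 = 403.8 lbmol/h = 1ξ₁ + 1ξ₂.
Selectivity: 1ξ₁ / (1ξ₂) = 8.34 → ξ₁ = 8.34 ξ₂.
Substitute: (1·8.34 + 1) ξ₂ = 403.8 → ξ₂ = 43.24 lbmol/h, ξ₁ = 360.6 lbmol/h.
Outlet amounts (n = n₀ + Σ ν·ξ):
  U: 685.6 − 1(360.6) − 1(43.24) = 281.8
  R: 0 + 1(360.6) = 360.6
  V: 0 + 1(43.24) = 43.24
  Q: 0 + 2(43.24) = 86.47

43.2 lbmol/h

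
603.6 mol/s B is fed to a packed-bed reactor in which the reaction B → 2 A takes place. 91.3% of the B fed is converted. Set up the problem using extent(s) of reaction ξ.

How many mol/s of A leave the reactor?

B reacted = 0.913 × 603.6 = 551.1 mol/s; ν_B = −1, so ξ = 551.1/1 = 551.1 mol/s.
Outlet amounts (n = n₀ + ν ξ):
  B: 603.6 − 1(551.1) = 52.51
  A: 0 + 2(551.1) = 1102

1100 mol/s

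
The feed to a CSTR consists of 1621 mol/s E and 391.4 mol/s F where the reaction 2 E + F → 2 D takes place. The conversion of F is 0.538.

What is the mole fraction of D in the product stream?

0.234

F reacted = 0.538 × 391.4 = 210.6 mol/s; ν_F = −1, so ξ = 210.6/1 = 210.6 mol/s.
Outlet amounts (n = n₀ + ν ξ):
  E: 1621 − 2(210.6) = 1200
  F: 391.4 − 1(210.6) = 180.8
  D: 0 + 2(210.6) = 421.1
Total out = 1802 mol/s; y_D = 421.1 / 1802 = 0.2337.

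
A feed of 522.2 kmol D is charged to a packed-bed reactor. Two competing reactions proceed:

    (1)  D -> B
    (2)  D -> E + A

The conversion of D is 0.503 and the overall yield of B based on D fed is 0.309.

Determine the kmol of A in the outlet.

101 kmol

Yield of B: 1ξ₁ / 522.2 = 0.309 → ξ₁ = 161.4 kmol.
Conversion of D: 1ξ₁ + 1ξ₂ = 0.503 × 522.2 = 262.7 → ξ₂ = 101.3 kmol.
Outlet amounts (n = n₀ + Σ ν·ξ):
  D: 522.2 − 1(161.4) − 1(101.3) = 259.5
  B: 0 + 1(161.4) = 161.4
  E: 0 + 1(101.3) = 101.3
  A: 0 + 1(101.3) = 101.3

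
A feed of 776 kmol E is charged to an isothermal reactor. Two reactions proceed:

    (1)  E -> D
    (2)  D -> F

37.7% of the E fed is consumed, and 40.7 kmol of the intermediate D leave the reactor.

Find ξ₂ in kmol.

Conversion of E: E consumed = 1ξ₁ = 0.377 × 776 → ξ₁ = 292.6 kmol.
D balance: n_D = 0 + 1ξ₁ − 1ξ₂ = 40.7 → ξ₂ = (1·292.6 − 40.7)/1 = 251.9 kmol.
Outlet amounts (n = n₀ + Σ ν·ξ):
  E: 776 − 1(292.6) = 483.4
  D: 0 + 1(292.6) − 1(251.9) = 40.7
  F: 0 + 1(251.9) = 251.9

ξ₂ = 252 kmol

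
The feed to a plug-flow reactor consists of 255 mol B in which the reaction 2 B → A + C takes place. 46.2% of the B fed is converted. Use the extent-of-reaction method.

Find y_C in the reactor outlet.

0.231

B reacted = 0.462 × 255 = 117.8 mol; ν_B = −2, so ξ = 117.8/2 = 58.91 mol.
Outlet amounts (n = n₀ + ν ξ):
  B: 255 − 2(58.91) = 137.2
  A: 0 + 1(58.91) = 58.91
  C: 0 + 1(58.91) = 58.91
Total out = 255 mol; y_C = 58.91 / 255 = 0.231.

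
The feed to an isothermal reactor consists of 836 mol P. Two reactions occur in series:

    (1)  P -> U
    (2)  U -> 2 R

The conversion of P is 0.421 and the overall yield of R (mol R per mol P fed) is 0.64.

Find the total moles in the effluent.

Conversion of P: P consumed = 1ξ₁ = 0.421 × 836 → ξ₁ = 352 mol.
Yield of R: 2ξ₂ / 836 = 0.64 → ξ₂ = 267.5 mol.
Outlet amounts (n = n₀ + Σ ν·ξ):
  P: 836 − 1(352) = 484
  U: 0 + 1(352) − 1(267.5) = 84.44
  R: 0 + 2(267.5) = 535
Total out = 484 + 84.44 + 535 = 1104 mol.

1100 mol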